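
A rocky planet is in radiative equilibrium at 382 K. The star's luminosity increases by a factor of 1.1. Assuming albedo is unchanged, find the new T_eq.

T_eq ∝ L^(1/4) · d^(−1/2).
T′ = 382 × 1.1^(1/4) = 391 K.

T_eq ≈ 391 K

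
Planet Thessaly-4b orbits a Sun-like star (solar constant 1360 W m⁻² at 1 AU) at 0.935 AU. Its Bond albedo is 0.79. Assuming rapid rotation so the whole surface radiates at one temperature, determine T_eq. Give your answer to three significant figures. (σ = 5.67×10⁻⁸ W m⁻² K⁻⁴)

Flux at 0.935 AU: S = 1360/0.935² = 1560 W m⁻².
Energy balance: absorbed = emitted ⇒ πR²·S(1−A) = 4πR²·σT_eq⁴, so T_eq⁴ = S(1−A)/(4σ).
T_eq = [1560 × 0.21 / (4 × 5.67×10⁻⁸)]^(1/4) = (1.44×10⁹)^(1/4) = 195 K.

T_eq ≈ 195 K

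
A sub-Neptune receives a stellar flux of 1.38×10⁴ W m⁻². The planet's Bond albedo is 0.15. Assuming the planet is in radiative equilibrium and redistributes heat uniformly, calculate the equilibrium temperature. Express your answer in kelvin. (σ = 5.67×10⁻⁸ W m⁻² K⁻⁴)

T_eq ≈ 477 K

Energy balance: absorbed = emitted ⇒ πR²·S(1−A) = 4πR²·σT_eq⁴, so T_eq⁴ = S(1−A)/(4σ).
T_eq = [1.38×10⁴ × 0.85 / (4 × 5.67×10⁻⁸)]^(1/4) = (5.17×10¹⁰)^(1/4) = 477 K.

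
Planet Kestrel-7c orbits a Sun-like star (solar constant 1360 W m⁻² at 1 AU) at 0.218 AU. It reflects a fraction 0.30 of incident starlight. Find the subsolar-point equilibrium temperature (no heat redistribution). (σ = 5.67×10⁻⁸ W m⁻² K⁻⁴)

T_ss ≈ 771 K

Flux at 0.218 AU: S = 1360/0.218² = 2.86×10⁴ W m⁻².
At the subsolar point the surface absorbs S(1−A) and emits σT⁴ per unit area — no factor of 4, since only the local patch is in balance.
T = [2.86×10⁴ × 0.70 / 5.67×10⁻⁸]^(1/4) = (3.53×10¹¹)^(1/4) = 771 K.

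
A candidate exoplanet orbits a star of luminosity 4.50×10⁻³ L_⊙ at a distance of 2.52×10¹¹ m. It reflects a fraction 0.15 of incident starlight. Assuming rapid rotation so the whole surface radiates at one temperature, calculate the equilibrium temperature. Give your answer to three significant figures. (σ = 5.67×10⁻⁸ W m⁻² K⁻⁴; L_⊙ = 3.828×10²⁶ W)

T_eq ≈ 53.3 K

L = 4.50×10⁻³ × 3.828×10²⁶ = 1.72×10²⁴ W.
Flux: S = L/(4πd²) = 1.72×10²⁴/(4π×(2.52×10¹¹)²) = 2.16 W m⁻².
Energy balance: absorbed = emitted ⇒ πR²·S(1−A) = 4πR²·σT_eq⁴, so T_eq⁴ = S(1−A)/(4σ).
T_eq = [2.16 × 0.85 / (4 × 5.67×10⁻⁸)]^(1/4) = (8.09×10⁶)^(1/4) = 53.3 K.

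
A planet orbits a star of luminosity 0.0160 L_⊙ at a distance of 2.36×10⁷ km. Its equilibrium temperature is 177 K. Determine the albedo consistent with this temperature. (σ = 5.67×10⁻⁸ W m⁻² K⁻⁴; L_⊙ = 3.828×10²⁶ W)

d = 2.36×10⁷ km = 2.36×10¹⁰ m.
L = 0.0160 × 3.828×10²⁶ = 6.12×10²⁴ W.
Flux: S = L/(4πd²) = 6.12×10²⁴/(4π×(2.36×10¹⁰)²) = 875 W m⁻².
From T_eq⁴ = S(1−A)/(4σ): 1−A = 4σT_eq⁴/S.
1−A = 4 × 5.67×10⁻⁸ × (177)⁴ / 875 = 0.254.

A ≈ 0.75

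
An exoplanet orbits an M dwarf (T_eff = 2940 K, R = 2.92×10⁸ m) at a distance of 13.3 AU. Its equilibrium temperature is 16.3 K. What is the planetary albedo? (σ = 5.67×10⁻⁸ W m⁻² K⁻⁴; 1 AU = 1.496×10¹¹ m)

A ≈ 0.82

d = 13.3 AU = 1.99×10¹² m.
L = 4πR_⋆²σT_⋆⁴ = 4π(2.92×10⁸)² × 5.67×10⁻⁸ × (2940)⁴ = 4.54×10²⁴ W.
S = L/(4πd²) = 0.0912 W m⁻².
From T_eq⁴ = S(1−A)/(4σ): 1−A = 4σT_eq⁴/S.
1−A = 4 × 5.67×10⁻⁸ × (16.3)⁴ / 0.0912 = 0.175.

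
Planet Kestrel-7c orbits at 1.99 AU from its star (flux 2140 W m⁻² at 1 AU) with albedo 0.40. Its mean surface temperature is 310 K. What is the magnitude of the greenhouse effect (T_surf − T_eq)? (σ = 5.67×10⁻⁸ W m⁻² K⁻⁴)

S = 2140/1.99² = 540.4 W m⁻².
T_eq = [S(1−A)/(4σ)]^(1/4) = [540.4×0.60/(4×5.67×10⁻⁸)]^(1/4) = 194.4 K.
ΔT = T_surf − T_eq = 310 − 194.4.

ΔT ≈ 115.6 K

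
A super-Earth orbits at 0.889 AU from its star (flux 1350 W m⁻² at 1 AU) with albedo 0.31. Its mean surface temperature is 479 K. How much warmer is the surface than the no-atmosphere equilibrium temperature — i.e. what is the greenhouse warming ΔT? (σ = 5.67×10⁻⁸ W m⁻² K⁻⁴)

S = 1350/0.889² = 1708 W m⁻².
T_eq = [S(1−A)/(4σ)]^(1/4) = [1708×0.69/(4×5.67×10⁻⁸)]^(1/4) = 268.5 K.
ΔT = T_surf − T_eq = 479 − 268.5.

ΔT ≈ 210.5 K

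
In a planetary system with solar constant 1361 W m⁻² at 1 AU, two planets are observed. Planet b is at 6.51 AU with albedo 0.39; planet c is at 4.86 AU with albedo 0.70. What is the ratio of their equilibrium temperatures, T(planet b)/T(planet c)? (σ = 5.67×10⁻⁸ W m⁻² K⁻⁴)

T₁/T₂ ≈ 1.032

T_eq = [S₀(1−A)/(4σd²)]^(1/4), so T ∝ (1−A)^(1/4) / √d.
T₁ = [1361×0.61/(4×5.67×10⁻⁸×6.51²)]^(1/4) = 96.40 K.
T₂ = [1361×0.30/(4×5.67×10⁻⁸×4.86²)]^(1/4) = 93.44 K.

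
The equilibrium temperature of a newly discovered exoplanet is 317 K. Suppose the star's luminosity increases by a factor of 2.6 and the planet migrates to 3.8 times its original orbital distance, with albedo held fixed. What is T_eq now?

T_eq ∝ L^(1/4) · d^(−1/2).
T′ = 317 × 2.6^(1/4) / 3.8^(1/2) = 206 K.

T_eq ≈ 206 K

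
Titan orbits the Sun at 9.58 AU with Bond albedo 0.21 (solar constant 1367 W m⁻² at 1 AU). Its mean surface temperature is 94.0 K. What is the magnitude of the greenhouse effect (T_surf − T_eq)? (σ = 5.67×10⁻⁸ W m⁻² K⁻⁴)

S = 1367/9.58² = 14.89 W m⁻².
T_eq = [S(1−A)/(4σ)]^(1/4) = [14.89×0.79/(4×5.67×10⁻⁸)]^(1/4) = 84.9 K.
ΔT = T_surf − T_eq = 94 − 84.9.

ΔT ≈ 9.1 K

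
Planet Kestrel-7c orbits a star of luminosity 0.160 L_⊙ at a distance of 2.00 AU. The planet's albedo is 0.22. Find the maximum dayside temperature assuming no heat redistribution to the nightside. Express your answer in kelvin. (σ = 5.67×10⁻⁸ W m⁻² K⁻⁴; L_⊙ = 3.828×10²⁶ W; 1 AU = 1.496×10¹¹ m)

T_ss ≈ 165 K

d = 2.00 AU = 2.99×10¹¹ m.
L = 0.160 × 3.828×10²⁶ = 6.12×10²⁵ W.
Flux: S = L/(4πd²) = 6.12×10²⁵/(4π×(2.99×10¹¹)²) = 54.4 W m⁻².
With no redistribution each surface element balances locally: S(1−A) = σT⁴.
T = [54.4 × 0.78 / 5.67×10⁻⁸]^(1/4) = (7.49×10⁸)^(1/4) = 165 K.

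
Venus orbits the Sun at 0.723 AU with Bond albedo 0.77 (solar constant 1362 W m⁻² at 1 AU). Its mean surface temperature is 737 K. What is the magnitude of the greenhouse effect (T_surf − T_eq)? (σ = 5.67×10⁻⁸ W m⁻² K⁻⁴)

S = 1362/0.723² = 2606 W m⁻².
T_eq = [S(1−A)/(4σ)]^(1/4) = [2606×0.23/(4×5.67×10⁻⁸)]^(1/4) = 226.7 K.
ΔT = T_surf − T_eq = 737 − 226.7.

ΔT ≈ 510.3 K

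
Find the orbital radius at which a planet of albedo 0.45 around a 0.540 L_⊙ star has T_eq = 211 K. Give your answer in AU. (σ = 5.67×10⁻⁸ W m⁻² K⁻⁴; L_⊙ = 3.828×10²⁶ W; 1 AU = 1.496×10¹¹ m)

d ≈ 0.948 AU

L = 0.540 × 3.828×10²⁶ = 2.07×10²⁶ W.
From T_eq⁴ = L(1−A)/(16πσd²): d = √[L(1−A)/(16πσT_eq⁴)].
d = √[2.07×10²⁶ × 0.55 / (16π × 5.67×10⁻⁸ × (211)⁴)] = 1.42×10¹¹ m = 0.948 AU.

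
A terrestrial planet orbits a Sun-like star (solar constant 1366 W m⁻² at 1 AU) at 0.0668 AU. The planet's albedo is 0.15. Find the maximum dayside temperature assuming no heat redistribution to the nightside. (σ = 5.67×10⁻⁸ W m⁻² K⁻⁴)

T_ss ≈ 1460 K

Flux at 0.0668 AU: S = 1366/0.0668² = 3.06×10⁵ W m⁻².
With no redistribution each surface element balances locally: S(1−A) = σT⁴.
T = [3.06×10⁵ × 0.85 / 5.67×10⁻⁸]^(1/4) = (4.59×10¹²)^(1/4) = 1460 K.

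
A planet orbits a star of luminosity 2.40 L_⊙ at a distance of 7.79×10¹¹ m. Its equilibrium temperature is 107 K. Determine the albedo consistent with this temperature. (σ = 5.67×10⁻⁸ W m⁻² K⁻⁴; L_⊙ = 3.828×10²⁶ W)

L = 2.40 × 3.828×10²⁶ = 9.19×10²⁶ W.
Flux: S = L/(4πd²) = 9.19×10²⁶/(4π×(7.79×10¹¹)²) = 120 W m⁻².
From T_eq⁴ = S(1−A)/(4σ): 1−A = 4σT_eq⁴/S.
1−A = 4 × 5.67×10⁻⁸ × (107)⁴ / 120 = 0.247.

A ≈ 0.75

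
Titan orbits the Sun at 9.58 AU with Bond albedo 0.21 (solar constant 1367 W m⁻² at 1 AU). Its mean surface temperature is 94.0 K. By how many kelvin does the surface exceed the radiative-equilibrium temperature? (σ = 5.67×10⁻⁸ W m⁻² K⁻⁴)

ΔT ≈ 9.1 K

S = 1367/9.58² = 14.89 W m⁻².
T_eq = [S(1−A)/(4σ)]^(1/4) = [14.89×0.79/(4×5.67×10⁻⁸)]^(1/4) = 84.9 K.
ΔT = T_surf − T_eq = 94 − 84.9.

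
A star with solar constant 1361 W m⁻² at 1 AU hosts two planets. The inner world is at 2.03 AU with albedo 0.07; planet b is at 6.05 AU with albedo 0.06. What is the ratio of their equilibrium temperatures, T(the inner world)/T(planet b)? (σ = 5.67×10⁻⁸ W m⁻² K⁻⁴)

T₁/T₂ ≈ 1.722

T_eq = [S₀(1−A)/(4σd²)]^(1/4), so T ∝ (1−A)^(1/4) / √d.
T₁ = [1361×0.93/(4×5.67×10⁻⁸×2.03²)]^(1/4) = 191.83 K.
T₂ = [1361×0.94/(4×5.67×10⁻⁸×6.05²)]^(1/4) = 111.42 K.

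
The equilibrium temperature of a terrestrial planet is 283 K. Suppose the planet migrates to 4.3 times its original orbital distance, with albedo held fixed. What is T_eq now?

T_eq ∝ L^(1/4) · d^(−1/2).
T′ = 283 / 4.3^(1/2) = 136 K.

T_eq ≈ 136 K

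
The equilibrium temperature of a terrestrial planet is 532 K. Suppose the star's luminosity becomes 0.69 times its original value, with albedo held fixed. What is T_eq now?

T_eq ≈ 485 K

T_eq ∝ L^(1/4) · d^(−1/2).
T′ = 532 × 0.69^(1/4) = 485 K.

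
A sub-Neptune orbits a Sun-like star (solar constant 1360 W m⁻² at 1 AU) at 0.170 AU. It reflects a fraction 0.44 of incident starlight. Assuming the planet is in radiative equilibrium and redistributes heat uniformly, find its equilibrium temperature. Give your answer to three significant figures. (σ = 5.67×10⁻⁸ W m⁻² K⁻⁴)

Flux at 0.170 AU: S = 1360/0.170² = 4.71×10⁴ W m⁻².
Energy balance: absorbed = emitted ⇒ πR²·S(1−A) = 4πR²·σT_eq⁴, so T_eq⁴ = S(1−A)/(4σ).
T_eq = [4.71×10⁴ × 0.56 / (4 × 5.67×10⁻⁸)]^(1/4) = (1.16×10¹¹)^(1/4) = 584 K.

T_eq ≈ 584 K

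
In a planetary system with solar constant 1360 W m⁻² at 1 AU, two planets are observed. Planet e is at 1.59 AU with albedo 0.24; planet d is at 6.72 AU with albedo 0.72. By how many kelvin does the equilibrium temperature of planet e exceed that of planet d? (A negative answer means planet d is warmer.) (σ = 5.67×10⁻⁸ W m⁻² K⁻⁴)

T_eq = [S₀(1−A)/(4σd²)]^(1/4), so T ∝ (1−A)^(1/4) / √d.
T₁ = [1360×0.76/(4×5.67×10⁻⁸×1.59²)]^(1/4) = 206.05 K.
T₂ = [1360×0.28/(4×5.67×10⁻⁸×6.72²)]^(1/4) = 78.09 K.

ΔT ≈ 128.0 K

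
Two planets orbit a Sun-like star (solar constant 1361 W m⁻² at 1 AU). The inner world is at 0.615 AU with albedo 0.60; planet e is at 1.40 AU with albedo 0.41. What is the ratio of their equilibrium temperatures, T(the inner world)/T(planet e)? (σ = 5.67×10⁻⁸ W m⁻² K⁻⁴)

T_eq = [S₀(1−A)/(4σd²)]^(1/4), so T ∝ (1−A)^(1/4) / √d.
T₁ = [1361×0.40/(4×5.67×10⁻⁸×0.615²)]^(1/4) = 282.25 K.
T₂ = [1361×0.59/(4×5.67×10⁻⁸×1.40²)]^(1/4) = 206.16 K.

T₁/T₂ ≈ 1.369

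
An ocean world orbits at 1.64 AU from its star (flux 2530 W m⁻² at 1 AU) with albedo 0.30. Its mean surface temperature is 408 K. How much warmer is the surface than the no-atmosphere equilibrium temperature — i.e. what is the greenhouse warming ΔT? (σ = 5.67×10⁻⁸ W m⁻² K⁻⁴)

S = 2530/1.64² = 940.7 W m⁻².
T_eq = [S(1−A)/(4σ)]^(1/4) = [940.7×0.70/(4×5.67×10⁻⁸)]^(1/4) = 232.1 K.
ΔT = T_surf − T_eq = 408 − 232.1.

ΔT ≈ 175.9 K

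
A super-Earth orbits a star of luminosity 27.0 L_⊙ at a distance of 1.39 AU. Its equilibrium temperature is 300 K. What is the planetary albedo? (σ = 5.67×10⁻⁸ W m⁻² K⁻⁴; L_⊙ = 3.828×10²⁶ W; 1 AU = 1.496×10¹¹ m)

A ≈ 0.90

d = 1.39 AU = 2.08×10¹¹ m.
L = 27.0 × 3.828×10²⁶ = 1.03×10²⁸ W.
Flux: S = L/(4πd²) = 1.03×10²⁸/(4π×(2.08×10¹¹)²) = 1.90×10⁴ W m⁻².
From T_eq⁴ = S(1−A)/(4σ): 1−A = 4σT_eq⁴/S.
1−A = 4 × 5.67×10⁻⁸ × (300)⁴ / 1.90×10⁴ = 0.097.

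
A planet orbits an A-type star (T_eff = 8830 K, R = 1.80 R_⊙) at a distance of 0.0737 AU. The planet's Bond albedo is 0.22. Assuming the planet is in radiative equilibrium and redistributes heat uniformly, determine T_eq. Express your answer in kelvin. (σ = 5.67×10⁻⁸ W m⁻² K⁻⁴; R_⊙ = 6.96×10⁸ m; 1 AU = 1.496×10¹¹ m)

R_⋆ = 1.80 × 6.96×10⁸ = 1.25×10⁹ m.
d = 0.0737 AU = 1.10×10¹⁰ m.
L = 4πR_⋆²σT_⋆⁴ = 4π(1.25×10⁹)² × 5.67×10⁻⁸ × (8830)⁴ = 6.80×10²⁷ W.
S = L/(4πd²) = 4.45×10⁶ W m⁻².
Energy balance: absorbed = emitted ⇒ πR²·S(1−A) = 4πR²·σT_eq⁴, so T_eq⁴ = S(1−A)/(4σ).
T_eq = [4.45×10⁶ × 0.78 / (4 × 5.67×10⁻⁸)]^(1/4) = (1.53×10¹³)^(1/4) = 1980 K.

T_eq ≈ 1980 K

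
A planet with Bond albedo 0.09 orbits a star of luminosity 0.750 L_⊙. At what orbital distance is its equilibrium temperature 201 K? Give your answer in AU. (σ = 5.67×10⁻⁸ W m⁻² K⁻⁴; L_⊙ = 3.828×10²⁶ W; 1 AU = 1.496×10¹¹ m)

L = 0.750 × 3.828×10²⁶ = 2.87×10²⁶ W.
From T_eq⁴ = L(1−A)/(16πσd²): d = √[L(1−A)/(16πσT_eq⁴)].
d = √[2.87×10²⁶ × 0.91 / (16π × 5.67×10⁻⁸ × (201)⁴)] = 2.37×10¹¹ m = 1.58 AU.

d ≈ 1.58 AU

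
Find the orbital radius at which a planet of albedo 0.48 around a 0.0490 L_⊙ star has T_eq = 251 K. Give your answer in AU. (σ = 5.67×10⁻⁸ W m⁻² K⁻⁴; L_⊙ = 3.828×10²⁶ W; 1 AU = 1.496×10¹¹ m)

d ≈ 0.196 AU

L = 0.0490 × 3.828×10²⁶ = 1.88×10²⁵ W.
From T_eq⁴ = L(1−A)/(16πσd²): d = √[L(1−A)/(16πσT_eq⁴)].
d = √[1.88×10²⁵ × 0.52 / (16π × 5.67×10⁻⁸ × (251)⁴)] = 2.94×10¹⁰ m = 0.196 AU.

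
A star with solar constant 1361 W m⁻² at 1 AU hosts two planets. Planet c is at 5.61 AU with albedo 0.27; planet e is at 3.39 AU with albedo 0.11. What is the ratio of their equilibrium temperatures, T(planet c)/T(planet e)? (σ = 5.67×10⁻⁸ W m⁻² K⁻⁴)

T₁/T₂ ≈ 0.740

T_eq = [S₀(1−A)/(4σd²)]^(1/4), so T ∝ (1−A)^(1/4) / √d.
T₁ = [1361×0.73/(4×5.67×10⁻⁸×5.61²)]^(1/4) = 108.62 K.
T₂ = [1361×0.89/(4×5.67×10⁻⁸×3.39²)]^(1/4) = 146.83 K.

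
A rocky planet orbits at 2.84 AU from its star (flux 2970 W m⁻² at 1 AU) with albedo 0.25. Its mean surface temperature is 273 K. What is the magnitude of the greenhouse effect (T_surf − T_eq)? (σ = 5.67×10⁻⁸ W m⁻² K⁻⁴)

S = 2970/2.84² = 368.2 W m⁻².
T_eq = [S(1−A)/(4σ)]^(1/4) = [368.2×0.75/(4×5.67×10⁻⁸)]^(1/4) = 186.8 K.
ΔT = T_surf − T_eq = 273 − 186.8.

ΔT ≈ 86.2 K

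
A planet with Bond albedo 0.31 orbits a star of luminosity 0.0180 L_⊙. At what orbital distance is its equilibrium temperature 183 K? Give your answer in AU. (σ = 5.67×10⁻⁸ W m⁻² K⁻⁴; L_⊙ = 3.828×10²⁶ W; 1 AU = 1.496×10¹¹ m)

L = 0.0180 × 3.828×10²⁶ = 6.89×10²⁴ W.
From T_eq⁴ = L(1−A)/(16πσd²): d = √[L(1−A)/(16πσT_eq⁴)].
d = √[6.89×10²⁴ × 0.69 / (16π × 5.67×10⁻⁸ × (183)⁴)] = 3.86×10¹⁰ m = 0.258 AU.

d ≈ 0.258 AU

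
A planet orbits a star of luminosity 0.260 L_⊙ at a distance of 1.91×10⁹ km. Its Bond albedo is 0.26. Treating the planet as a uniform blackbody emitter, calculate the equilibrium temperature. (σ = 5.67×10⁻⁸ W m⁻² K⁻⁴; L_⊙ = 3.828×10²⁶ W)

d = 1.91×10⁹ km = 1.91×10¹² m.
L = 0.260 × 3.828×10²⁶ = 9.95×10²⁵ W.
Flux: S = L/(4πd²) = 9.95×10²⁵/(4π×(1.91×10¹²)²) = 2.17 W m⁻².
Energy balance: absorbed = emitted ⇒ πR²·S(1−A) = 4πR²·σT_eq⁴, so T_eq⁴ = S(1−A)/(4σ).
T_eq = [2.17 × 0.74 / (4 × 5.67×10⁻⁸)]^(1/4) = (7.08×10⁶)^(1/4) = 51.6 K.

T_eq ≈ 51.6 K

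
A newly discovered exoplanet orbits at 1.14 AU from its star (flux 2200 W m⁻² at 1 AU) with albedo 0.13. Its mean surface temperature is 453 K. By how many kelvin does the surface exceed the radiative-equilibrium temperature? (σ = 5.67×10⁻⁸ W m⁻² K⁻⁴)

S = 2200/1.14² = 1693 W m⁻².
T_eq = [S(1−A)/(4σ)]^(1/4) = [1693×0.87/(4×5.67×10⁻⁸)]^(1/4) = 283.9 K.
ΔT = T_surf − T_eq = 453 − 283.9.

ΔT ≈ 169.1 K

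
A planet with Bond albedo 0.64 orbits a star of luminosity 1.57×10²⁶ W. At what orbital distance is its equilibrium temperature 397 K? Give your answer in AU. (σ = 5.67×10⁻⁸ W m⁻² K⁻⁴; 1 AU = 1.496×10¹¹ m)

From T_eq⁴ = L(1−A)/(16πσd²): d = √[L(1−A)/(16πσT_eq⁴)].
d = √[1.57×10²⁶ × 0.36 / (16π × 5.67×10⁻⁸ × (397)⁴)] = 2.83×10¹⁰ m = 0.189 AU.

d ≈ 0.189 AU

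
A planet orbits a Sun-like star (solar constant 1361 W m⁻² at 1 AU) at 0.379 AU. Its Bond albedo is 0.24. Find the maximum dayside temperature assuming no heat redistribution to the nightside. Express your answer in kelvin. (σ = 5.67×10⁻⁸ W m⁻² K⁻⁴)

Flux at 0.379 AU: S = 1361/0.379² = 9480 W m⁻².
With no redistribution each surface element balances locally: S(1−A) = σT⁴.
T = [9480 × 0.76 / 5.67×10⁻⁸]^(1/4) = (1.27×10¹¹)^(1/4) = 597 K.

T_ss ≈ 597 K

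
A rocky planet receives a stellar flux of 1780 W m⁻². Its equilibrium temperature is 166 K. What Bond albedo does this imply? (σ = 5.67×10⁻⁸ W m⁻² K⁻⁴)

A ≈ 0.90

From T_eq⁴ = S(1−A)/(4σ): 1−A = 4σT_eq⁴/S.
1−A = 4 × 5.67×10⁻⁸ × (166)⁴ / 1780 = 0.097.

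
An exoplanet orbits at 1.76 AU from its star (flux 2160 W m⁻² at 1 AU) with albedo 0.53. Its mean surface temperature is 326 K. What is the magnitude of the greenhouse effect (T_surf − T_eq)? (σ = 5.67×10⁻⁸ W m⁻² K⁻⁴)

S = 2160/1.76² = 697.3 W m⁻².
T_eq = [S(1−A)/(4σ)]^(1/4) = [697.3×0.47/(4×5.67×10⁻⁸)]^(1/4) = 195.0 K.
ΔT = T_surf − T_eq = 326 − 195.0.

ΔT ≈ 131.0 K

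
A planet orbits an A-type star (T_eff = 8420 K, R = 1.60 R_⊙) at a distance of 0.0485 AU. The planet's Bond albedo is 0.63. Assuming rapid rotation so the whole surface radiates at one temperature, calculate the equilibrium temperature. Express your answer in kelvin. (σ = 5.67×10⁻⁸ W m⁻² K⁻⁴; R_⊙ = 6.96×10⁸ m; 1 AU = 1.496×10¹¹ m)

R_⋆ = 1.60 × 6.96×10⁸ = 1.11×10⁹ m.
d = 0.0485 AU = 7.26×10⁹ m.
L = 4πR_⋆²σT_⋆⁴ = 4π(1.11×10⁹)² × 5.67×10⁻⁸ × (8420)⁴ = 4.44×10²⁷ W.
S = L/(4πd²) = 6.71×10⁶ W m⁻².
Energy balance: absorbed = emitted ⇒ πR²·S(1−A) = 4πR²·σT_eq⁴, so T_eq⁴ = S(1−A)/(4σ).
T_eq = [6.71×10⁶ × 0.37 / (4 × 5.67×10⁻⁸)]^(1/4) = (1.10×10¹³)^(1/4) = 1820 K.

T_eq ≈ 1820 K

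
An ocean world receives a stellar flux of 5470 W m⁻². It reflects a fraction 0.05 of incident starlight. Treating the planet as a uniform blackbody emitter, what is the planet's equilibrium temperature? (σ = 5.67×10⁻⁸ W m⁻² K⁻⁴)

Energy balance: absorbed = emitted ⇒ πR²·S(1−A) = 4πR²·σT_eq⁴, so T_eq⁴ = S(1−A)/(4σ).
T_eq = [5470 × 0.95 / (4 × 5.67×10⁻⁸)]^(1/4) = (2.29×10¹⁰)^(1/4) = 389 K.

T_eq ≈ 389 K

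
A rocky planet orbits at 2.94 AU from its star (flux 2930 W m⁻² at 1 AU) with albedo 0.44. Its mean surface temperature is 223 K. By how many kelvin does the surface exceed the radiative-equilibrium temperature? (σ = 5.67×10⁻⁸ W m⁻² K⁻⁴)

S = 2930/2.94² = 339.0 W m⁻².
T_eq = [S(1−A)/(4σ)]^(1/4) = [339.0×0.56/(4×5.67×10⁻⁸)]^(1/4) = 170.1 K.
ΔT = T_surf − T_eq = 223 − 170.1.

ΔT ≈ 52.9 K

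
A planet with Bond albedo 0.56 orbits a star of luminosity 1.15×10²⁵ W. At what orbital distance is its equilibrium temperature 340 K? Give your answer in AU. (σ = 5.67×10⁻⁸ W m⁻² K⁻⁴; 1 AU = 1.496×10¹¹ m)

d ≈ 0.0770 AU

From T_eq⁴ = L(1−A)/(16πσd²): d = √[L(1−A)/(16πσT_eq⁴)].
d = √[1.15×10²⁵ × 0.44 / (16π × 5.67×10⁻⁸ × (340)⁴)] = 1.15×10¹⁰ m = 0.0770 AU.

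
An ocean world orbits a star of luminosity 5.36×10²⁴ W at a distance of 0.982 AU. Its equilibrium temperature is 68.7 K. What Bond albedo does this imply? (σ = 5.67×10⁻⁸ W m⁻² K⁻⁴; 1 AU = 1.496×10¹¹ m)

d = 0.982 AU = 1.47×10¹¹ m.
Flux: S = L/(4πd²) = 5.36×10²⁴/(4π×(1.47×10¹¹)²) = 19.8 W m⁻².
From T_eq⁴ = S(1−A)/(4σ): 1−A = 4σT_eq⁴/S.
1−A = 4 × 5.67×10⁻⁸ × (68.7)⁴ / 19.8 = 0.256.

A ≈ 0.74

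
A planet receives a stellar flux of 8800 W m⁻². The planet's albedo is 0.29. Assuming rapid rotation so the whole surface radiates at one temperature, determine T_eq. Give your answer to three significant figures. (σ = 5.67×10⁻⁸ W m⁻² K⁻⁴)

T_eq ≈ 407 K

Energy balance: absorbed = emitted ⇒ πR²·S(1−A) = 4πR²·σT_eq⁴, so T_eq⁴ = S(1−A)/(4σ).
T_eq = [8800 × 0.71 / (4 × 5.67×10⁻⁸)]^(1/4) = (2.75×10¹⁰)^(1/4) = 407 K.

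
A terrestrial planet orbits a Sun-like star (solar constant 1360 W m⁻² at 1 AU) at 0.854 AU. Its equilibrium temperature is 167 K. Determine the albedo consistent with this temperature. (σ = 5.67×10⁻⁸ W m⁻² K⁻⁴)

A ≈ 0.91

Flux at 0.854 AU: S = 1360/0.854² = 1860 W m⁻².
From T_eq⁴ = S(1−A)/(4σ): 1−A = 4σT_eq⁴/S.
1−A = 4 × 5.67×10⁻⁸ × (167)⁴ / 1860 = 0.095.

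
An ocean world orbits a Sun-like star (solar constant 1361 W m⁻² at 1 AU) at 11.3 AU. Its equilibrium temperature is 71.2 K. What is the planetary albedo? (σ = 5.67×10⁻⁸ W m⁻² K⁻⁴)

Flux at 11.3 AU: S = 1361/11.3² = 10.7 W m⁻².
From T_eq⁴ = S(1−A)/(4σ): 1−A = 4σT_eq⁴/S.
1−A = 4 × 5.67×10⁻⁸ × (71.2)⁴ / 10.7 = 0.547.

A ≈ 0.45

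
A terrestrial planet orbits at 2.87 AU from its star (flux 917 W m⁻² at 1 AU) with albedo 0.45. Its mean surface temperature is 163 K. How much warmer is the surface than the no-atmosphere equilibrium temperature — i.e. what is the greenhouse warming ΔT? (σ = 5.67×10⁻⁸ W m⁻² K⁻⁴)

ΔT ≈ 34.8 K

S = 917/2.87² = 111.3 W m⁻².
T_eq = [S(1−A)/(4σ)]^(1/4) = [111.3×0.55/(4×5.67×10⁻⁸)]^(1/4) = 128.2 K.
ΔT = T_surf − T_eq = 163 − 128.2.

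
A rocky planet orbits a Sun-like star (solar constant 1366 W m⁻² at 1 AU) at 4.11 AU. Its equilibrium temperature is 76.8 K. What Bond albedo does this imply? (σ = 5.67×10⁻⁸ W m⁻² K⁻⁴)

Flux at 4.11 AU: S = 1366/4.11² = 80.9 W m⁻².
From T_eq⁴ = S(1−A)/(4σ): 1−A = 4σT_eq⁴/S.
1−A = 4 × 5.67×10⁻⁸ × (76.8)⁴ / 80.9 = 0.098.

A ≈ 0.90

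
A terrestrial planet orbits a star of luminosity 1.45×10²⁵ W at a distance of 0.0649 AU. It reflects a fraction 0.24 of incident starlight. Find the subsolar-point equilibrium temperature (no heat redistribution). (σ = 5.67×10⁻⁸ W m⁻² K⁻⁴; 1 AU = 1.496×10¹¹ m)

T_ss ≈ 636 K

d = 0.0649 AU = 9.71×10⁹ m.
Flux: S = L/(4πd²) = 1.45×10²⁵/(4π×(9.71×10⁹)²) = 1.22×10⁴ W m⁻².
At the subsolar point the surface absorbs S(1−A) and emits σT⁴ per unit area — no factor of 4, since only the local patch is in balance.
T = [1.22×10⁴ × 0.76 / 5.67×10⁻⁸]^(1/4) = (1.64×10¹¹)^(1/4) = 636 K.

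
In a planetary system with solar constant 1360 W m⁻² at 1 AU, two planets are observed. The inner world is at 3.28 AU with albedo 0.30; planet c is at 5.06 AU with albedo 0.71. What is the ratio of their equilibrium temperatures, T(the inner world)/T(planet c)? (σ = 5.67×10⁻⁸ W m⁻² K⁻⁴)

T₁/T₂ ≈ 1.548

T_eq = [S₀(1−A)/(4σd²)]^(1/4), so T ∝ (1−A)^(1/4) / √d.
T₁ = [1360×0.70/(4×5.67×10⁻⁸×3.28²)]^(1/4) = 140.54 K.
T₂ = [1360×0.29/(4×5.67×10⁻⁸×5.06²)]^(1/4) = 90.78 K.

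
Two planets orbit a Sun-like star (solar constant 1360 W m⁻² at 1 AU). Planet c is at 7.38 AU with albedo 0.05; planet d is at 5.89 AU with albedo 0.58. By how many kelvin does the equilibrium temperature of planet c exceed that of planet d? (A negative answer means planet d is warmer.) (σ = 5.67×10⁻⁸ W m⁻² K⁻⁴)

T_eq = [S₀(1−A)/(4σd²)]^(1/4), so T ∝ (1−A)^(1/4) / √d.
T₁ = [1360×0.95/(4×5.67×10⁻⁸×7.38²)]^(1/4) = 101.13 K.
T₂ = [1360×0.42/(4×5.67×10⁻⁸×5.89²)]^(1/4) = 92.31 K.

ΔT ≈ 8.8 K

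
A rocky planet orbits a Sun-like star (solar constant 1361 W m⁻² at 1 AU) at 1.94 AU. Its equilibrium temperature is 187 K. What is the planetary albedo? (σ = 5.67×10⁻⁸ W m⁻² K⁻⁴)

Flux at 1.94 AU: S = 1361/1.94² = 362 W m⁻².
From T_eq⁴ = S(1−A)/(4σ): 1−A = 4σT_eq⁴/S.
1−A = 4 × 5.67×10⁻⁸ × (187)⁴ / 362 = 0.767.

A ≈ 0.23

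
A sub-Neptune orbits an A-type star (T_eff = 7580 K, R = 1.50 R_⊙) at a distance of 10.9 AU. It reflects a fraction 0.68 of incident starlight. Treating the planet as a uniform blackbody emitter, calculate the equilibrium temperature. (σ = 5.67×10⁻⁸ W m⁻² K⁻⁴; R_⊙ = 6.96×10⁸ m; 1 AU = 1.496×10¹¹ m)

T_eq ≈ 102 K

R_⋆ = 1.50 × 6.96×10⁸ = 1.04×10⁹ m.
d = 10.9 AU = 1.63×10¹² m.
L = 4πR_⋆²σT_⋆⁴ = 4π(1.04×10⁹)² × 5.67×10⁻⁸ × (7580)⁴ = 2.56×10²⁷ W.
S = L/(4πd²) = 76.7 W m⁻².
Energy balance: absorbed = emitted ⇒ πR²·S(1−A) = 4πR²·σT_eq⁴, so T_eq⁴ = S(1−A)/(4σ).
T_eq = [76.7 × 0.32 / (4 × 5.67×10⁻⁸)]^(1/4) = (1.08×10⁸)^(1/4) = 102 K.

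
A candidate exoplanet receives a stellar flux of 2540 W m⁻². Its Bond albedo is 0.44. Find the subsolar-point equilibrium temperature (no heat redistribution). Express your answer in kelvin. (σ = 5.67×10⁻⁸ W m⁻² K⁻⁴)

At the subsolar point the surface absorbs S(1−A) and emits σT⁴ per unit area — no factor of 4, since only the local patch is in balance.
T = [2540 × 0.56 / 5.67×10⁻⁸]^(1/4) = (2.51×10¹⁰)^(1/4) = 398 K.

T_ss ≈ 398 K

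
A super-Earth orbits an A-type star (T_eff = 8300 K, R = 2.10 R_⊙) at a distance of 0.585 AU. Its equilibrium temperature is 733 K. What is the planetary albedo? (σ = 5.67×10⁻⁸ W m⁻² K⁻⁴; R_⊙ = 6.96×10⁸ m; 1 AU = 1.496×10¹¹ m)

R_⋆ = 2.10 × 6.96×10⁸ = 1.46×10⁹ m.
d = 0.585 AU = 8.75×10¹⁰ m.
L = 4πR_⋆²σT_⋆⁴ = 4π(1.46×10⁹)² × 5.67×10⁻⁸ × (8300)⁴ = 7.22×10²⁷ W.
S = L/(4πd²) = 7.51×10⁴ W m⁻².
From T_eq⁴ = S(1−A)/(4σ): 1−A = 4σT_eq⁴/S.
1−A = 4 × 5.67×10⁻⁸ × (733)⁴ / 7.51×10⁴ = 0.872.

A ≈ 0.13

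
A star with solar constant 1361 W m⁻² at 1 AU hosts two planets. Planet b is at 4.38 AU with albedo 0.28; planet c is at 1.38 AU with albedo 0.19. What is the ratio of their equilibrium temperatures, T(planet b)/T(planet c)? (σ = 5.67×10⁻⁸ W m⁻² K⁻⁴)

T₁/T₂ ≈ 0.545

T_eq = [S₀(1−A)/(4σd²)]^(1/4), so T ∝ (1−A)^(1/4) / √d.
T₁ = [1361×0.72/(4×5.67×10⁻⁸×4.38²)]^(1/4) = 122.50 K.
T₂ = [1361×0.81/(4×5.67×10⁻⁸×1.38²)]^(1/4) = 224.77 K.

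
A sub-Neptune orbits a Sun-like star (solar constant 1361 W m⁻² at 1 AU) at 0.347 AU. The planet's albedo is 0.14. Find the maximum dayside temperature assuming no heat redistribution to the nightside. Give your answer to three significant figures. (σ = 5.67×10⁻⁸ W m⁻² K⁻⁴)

Flux at 0.347 AU: S = 1361/0.347² = 1.13×10⁴ W m⁻².
With no redistribution each surface element balances locally: S(1−A) = σT⁴.
T = [1.13×10⁴ × 0.86 / 5.67×10⁻⁸]^(1/4) = (1.71×10¹¹)^(1/4) = 643 K.

T_ss ≈ 643 K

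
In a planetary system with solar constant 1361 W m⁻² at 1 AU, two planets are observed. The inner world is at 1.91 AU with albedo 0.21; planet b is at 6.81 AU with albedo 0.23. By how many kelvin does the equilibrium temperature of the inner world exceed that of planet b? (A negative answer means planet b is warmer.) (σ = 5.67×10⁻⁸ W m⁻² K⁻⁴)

ΔT ≈ 90.0 K

T_eq = [S₀(1−A)/(4σd²)]^(1/4), so T ∝ (1−A)^(1/4) / √d.
T₁ = [1361×0.79/(4×5.67×10⁻⁸×1.91²)]^(1/4) = 189.86 K.
T₂ = [1361×0.77/(4×5.67×10⁻⁸×6.81²)]^(1/4) = 99.91 K.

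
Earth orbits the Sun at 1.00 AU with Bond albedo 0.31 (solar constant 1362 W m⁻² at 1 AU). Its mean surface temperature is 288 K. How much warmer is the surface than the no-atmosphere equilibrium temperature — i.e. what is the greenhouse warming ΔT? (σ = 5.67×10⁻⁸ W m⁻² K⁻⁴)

ΔT ≈ 34.3 K

S = 1362/1.00² = 1362 W m⁻².
T_eq = [S(1−A)/(4σ)]^(1/4) = [1362×0.69/(4×5.67×10⁻⁸)]^(1/4) = 253.7 K.
ΔT = T_surf − T_eq = 288 − 253.7.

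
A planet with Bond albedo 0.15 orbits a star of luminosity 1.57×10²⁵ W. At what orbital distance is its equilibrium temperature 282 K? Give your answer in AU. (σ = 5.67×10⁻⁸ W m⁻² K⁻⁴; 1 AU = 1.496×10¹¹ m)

From T_eq⁴ = L(1−A)/(16πσd²): d = √[L(1−A)/(16πσT_eq⁴)].
d = √[1.57×10²⁵ × 0.85 / (16π × 5.67×10⁻⁸ × (282)⁴)] = 2.72×10¹⁰ m = 0.182 AU.

d ≈ 0.182 AU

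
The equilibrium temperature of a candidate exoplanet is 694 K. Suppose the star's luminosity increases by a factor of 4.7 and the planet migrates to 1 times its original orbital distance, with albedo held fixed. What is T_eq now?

T_eq ≈ 1020 K

T_eq ∝ L^(1/4) · d^(−1/2).
T′ = 694 × 4.7^(1/4) / 1^(1/2) = 1020 K.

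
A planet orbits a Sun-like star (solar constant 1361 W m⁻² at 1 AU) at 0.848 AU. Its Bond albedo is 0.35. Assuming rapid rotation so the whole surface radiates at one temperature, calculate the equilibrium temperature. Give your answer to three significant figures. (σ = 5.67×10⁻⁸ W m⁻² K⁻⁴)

T_eq ≈ 271 K

Flux at 0.848 AU: S = 1361/0.848² = 1890 W m⁻².
Energy balance: absorbed = emitted ⇒ πR²·S(1−A) = 4πR²·σT_eq⁴, so T_eq⁴ = S(1−A)/(4σ).
T_eq = [1890 × 0.65 / (4 × 5.67×10⁻⁸)]^(1/4) = (5.42×10⁹)^(1/4) = 271 K.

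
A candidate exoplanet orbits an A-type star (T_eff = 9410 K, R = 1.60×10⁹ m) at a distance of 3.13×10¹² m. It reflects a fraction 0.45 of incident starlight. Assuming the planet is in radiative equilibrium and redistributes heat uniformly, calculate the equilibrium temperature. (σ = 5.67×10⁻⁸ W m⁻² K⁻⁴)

T_eq ≈ 130 K

L = 4πR_⋆²σT_⋆⁴ = 4π(1.60×10⁹)² × 5.67×10⁻⁸ × (9410)⁴ = 1.43×10²⁸ W.
S = L/(4πd²) = 116 W m⁻².
Energy balance: absorbed = emitted ⇒ πR²·S(1−A) = 4πR²·σT_eq⁴, so T_eq⁴ = S(1−A)/(4σ).
T_eq = [116 × 0.55 / (4 × 5.67×10⁻⁸)]^(1/4) = (2.82×10⁸)^(1/4) = 130 K.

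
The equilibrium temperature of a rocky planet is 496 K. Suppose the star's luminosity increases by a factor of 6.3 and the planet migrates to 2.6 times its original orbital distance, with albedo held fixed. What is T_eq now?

T_eq ≈ 487 K

T_eq ∝ L^(1/4) · d^(−1/2).
T′ = 496 × 6.3^(1/4) / 2.6^(1/2) = 487 K.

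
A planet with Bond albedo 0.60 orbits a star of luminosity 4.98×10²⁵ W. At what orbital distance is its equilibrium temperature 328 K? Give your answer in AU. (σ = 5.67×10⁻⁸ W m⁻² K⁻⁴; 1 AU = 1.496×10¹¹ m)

d ≈ 0.164 AU

From T_eq⁴ = L(1−A)/(16πσd²): d = √[L(1−A)/(16πσT_eq⁴)].
d = √[4.98×10²⁵ × 0.40 / (16π × 5.67×10⁻⁸ × (328)⁴)] = 2.46×10¹⁰ m = 0.164 AU.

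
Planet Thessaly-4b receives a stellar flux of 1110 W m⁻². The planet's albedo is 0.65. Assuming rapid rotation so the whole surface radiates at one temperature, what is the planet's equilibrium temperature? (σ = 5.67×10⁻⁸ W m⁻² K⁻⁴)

T_eq ≈ 203 K

Energy balance: absorbed = emitted ⇒ πR²·S(1−A) = 4πR²·σT_eq⁴, so T_eq⁴ = S(1−A)/(4σ).
T_eq = [1110 × 0.35 / (4 × 5.67×10⁻⁸)]^(1/4) = (1.71×10⁹)^(1/4) = 203 K.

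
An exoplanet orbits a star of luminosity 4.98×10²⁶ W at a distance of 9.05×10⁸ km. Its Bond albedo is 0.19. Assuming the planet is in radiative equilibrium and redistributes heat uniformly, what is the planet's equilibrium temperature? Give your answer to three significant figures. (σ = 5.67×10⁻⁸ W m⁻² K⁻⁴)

T_eq ≈ 115 K

d = 9.05×10⁸ km = 9.05×10¹¹ m.
Flux: S = L/(4πd²) = 4.98×10²⁶/(4π×(9.05×10¹¹)²) = 48.4 W m⁻².
Energy balance: absorbed = emitted ⇒ πR²·S(1−A) = 4πR²·σT_eq⁴, so T_eq⁴ = S(1−A)/(4σ).
T_eq = [48.4 × 0.81 / (4 × 5.67×10⁻⁸)]^(1/4) = (1.73×10⁸)^(1/4) = 115 K.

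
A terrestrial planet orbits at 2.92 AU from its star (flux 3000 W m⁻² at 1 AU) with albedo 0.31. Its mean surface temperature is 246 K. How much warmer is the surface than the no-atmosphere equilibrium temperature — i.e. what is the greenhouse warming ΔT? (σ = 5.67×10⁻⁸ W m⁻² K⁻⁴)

ΔT ≈ 65.1 K

S = 3000/2.92² = 351.8 W m⁻².
T_eq = [S(1−A)/(4σ)]^(1/4) = [351.8×0.69/(4×5.67×10⁻⁸)]^(1/4) = 180.9 K.
ΔT = T_surf − T_eq = 246 − 180.9.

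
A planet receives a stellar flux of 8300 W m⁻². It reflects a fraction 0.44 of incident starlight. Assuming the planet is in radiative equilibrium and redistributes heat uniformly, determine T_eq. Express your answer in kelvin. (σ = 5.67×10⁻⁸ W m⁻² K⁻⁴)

Energy balance: absorbed = emitted ⇒ πR²·S(1−A) = 4πR²·σT_eq⁴, so T_eq⁴ = S(1−A)/(4σ).
T_eq = [8300 × 0.56 / (4 × 5.67×10⁻⁸)]^(1/4) = (2.05×10¹⁰)^(1/4) = 378 K.

T_eq ≈ 378 K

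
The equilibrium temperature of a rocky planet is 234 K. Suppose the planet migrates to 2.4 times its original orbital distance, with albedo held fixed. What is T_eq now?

T_eq ∝ L^(1/4) · d^(−1/2).
T′ = 234 / 2.4^(1/2) = 151 K.

T_eq ≈ 151 K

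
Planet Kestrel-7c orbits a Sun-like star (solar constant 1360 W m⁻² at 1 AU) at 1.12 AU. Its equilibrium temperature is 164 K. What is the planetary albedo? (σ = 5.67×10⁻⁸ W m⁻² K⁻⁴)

Flux at 1.12 AU: S = 1360/1.12² = 1080 W m⁻².
From T_eq⁴ = S(1−A)/(4σ): 1−A = 4σT_eq⁴/S.
1−A = 4 × 5.67×10⁻⁸ × (164)⁴ / 1080 = 0.151.

A ≈ 0.85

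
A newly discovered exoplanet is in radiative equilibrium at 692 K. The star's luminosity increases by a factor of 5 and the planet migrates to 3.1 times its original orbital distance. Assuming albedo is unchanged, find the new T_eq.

T_eq ≈ 588 K

T_eq ∝ L^(1/4) · d^(−1/2).
T′ = 692 × 5^(1/4) / 3.1^(1/2) = 588 K.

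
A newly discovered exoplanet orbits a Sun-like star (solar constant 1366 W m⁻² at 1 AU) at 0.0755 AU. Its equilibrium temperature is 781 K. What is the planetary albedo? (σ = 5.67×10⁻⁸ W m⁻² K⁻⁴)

Flux at 0.0755 AU: S = 1366/0.0755² = 2.40×10⁵ W m⁻².
From T_eq⁴ = S(1−A)/(4σ): 1−A = 4σT_eq⁴/S.
1−A = 4 × 5.67×10⁻⁸ × (781)⁴ / 2.40×10⁵ = 0.352.

A ≈ 0.65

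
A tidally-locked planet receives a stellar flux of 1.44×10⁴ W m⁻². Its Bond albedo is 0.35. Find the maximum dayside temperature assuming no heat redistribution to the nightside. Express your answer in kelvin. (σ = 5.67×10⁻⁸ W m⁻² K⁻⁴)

T_ss ≈ 637 K

With no redistribution each surface element balances locally: S(1−A) = σT⁴.
T = [1.44×10⁴ × 0.65 / 5.67×10⁻⁸]^(1/4) = (1.65×10¹¹)^(1/4) = 637 K.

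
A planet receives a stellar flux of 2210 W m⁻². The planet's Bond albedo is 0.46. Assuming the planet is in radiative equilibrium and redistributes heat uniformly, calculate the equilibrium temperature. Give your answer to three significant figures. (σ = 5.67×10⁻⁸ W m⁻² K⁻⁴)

Energy balance: absorbed = emitted ⇒ πR²·S(1−A) = 4πR²·σT_eq⁴, so T_eq⁴ = S(1−A)/(4σ).
T_eq = [2210 × 0.54 / (4 × 5.67×10⁻⁸)]^(1/4) = (5.26×10⁹)^(1/4) = 269 K.

T_eq ≈ 269 K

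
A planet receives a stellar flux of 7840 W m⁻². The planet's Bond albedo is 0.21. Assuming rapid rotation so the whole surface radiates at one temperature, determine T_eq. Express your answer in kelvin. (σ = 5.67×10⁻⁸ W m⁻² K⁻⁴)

T_eq ≈ 407 K

Energy balance: absorbed = emitted ⇒ πR²·S(1−A) = 4πR²·σT_eq⁴, so T_eq⁴ = S(1−A)/(4σ).
T_eq = [7840 × 0.79 / (4 × 5.67×10⁻⁸)]^(1/4) = (2.73×10¹⁰)^(1/4) = 407 K.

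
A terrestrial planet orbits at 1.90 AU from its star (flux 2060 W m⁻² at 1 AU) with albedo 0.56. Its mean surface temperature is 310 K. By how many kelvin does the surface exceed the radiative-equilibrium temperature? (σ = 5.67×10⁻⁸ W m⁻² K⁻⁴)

S = 2060/1.90² = 570.6 W m⁻².
T_eq = [S(1−A)/(4σ)]^(1/4) = [570.6×0.44/(4×5.67×10⁻⁸)]^(1/4) = 182.4 K.
ΔT = T_surf − T_eq = 310 − 182.4.

ΔT ≈ 127.6 K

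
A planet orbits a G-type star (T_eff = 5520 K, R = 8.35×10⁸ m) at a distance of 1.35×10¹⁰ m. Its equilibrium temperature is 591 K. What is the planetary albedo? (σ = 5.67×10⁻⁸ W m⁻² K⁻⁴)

A ≈ 0.86

L = 4πR_⋆²σT_⋆⁴ = 4π(8.35×10⁸)² × 5.67×10⁻⁸ × (5520)⁴ = 4.61×10²⁶ W.
S = L/(4πd²) = 2.01×10⁵ W m⁻².
From T_eq⁴ = S(1−A)/(4σ): 1−A = 4σT_eq⁴/S.
1−A = 4 × 5.67×10⁻⁸ × (591)⁴ / 2.01×10⁵ = 0.137.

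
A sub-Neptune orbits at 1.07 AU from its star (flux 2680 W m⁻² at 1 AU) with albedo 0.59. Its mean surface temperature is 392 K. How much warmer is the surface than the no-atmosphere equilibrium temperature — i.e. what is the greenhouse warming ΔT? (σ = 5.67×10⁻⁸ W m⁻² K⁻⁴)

S = 2680/1.07² = 2341 W m⁻².
T_eq = [S(1−A)/(4σ)]^(1/4) = [2341×0.41/(4×5.67×10⁻⁸)]^(1/4) = 255.1 K.
ΔT = T_surf − T_eq = 392 − 255.1.

ΔT ≈ 136.9 K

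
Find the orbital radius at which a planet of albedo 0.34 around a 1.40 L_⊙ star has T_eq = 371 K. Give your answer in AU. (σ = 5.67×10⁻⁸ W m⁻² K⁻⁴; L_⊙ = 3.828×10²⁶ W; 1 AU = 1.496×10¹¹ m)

d ≈ 0.541 AU

L = 1.40 × 3.828×10²⁶ = 5.36×10²⁶ W.
From T_eq⁴ = L(1−A)/(16πσd²): d = √[L(1−A)/(16πσT_eq⁴)].
d = √[5.36×10²⁶ × 0.66 / (16π × 5.67×10⁻⁸ × (371)⁴)] = 8.09×10¹⁰ m = 0.541 AU.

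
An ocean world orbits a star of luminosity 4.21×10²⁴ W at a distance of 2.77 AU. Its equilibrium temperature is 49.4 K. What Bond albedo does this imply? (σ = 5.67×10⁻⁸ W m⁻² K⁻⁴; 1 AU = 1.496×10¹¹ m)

A ≈ 0.31

d = 2.77 AU = 4.14×10¹¹ m.
Flux: S = L/(4πd²) = 4.21×10²⁴/(4π×(4.14×10¹¹)²) = 1.95 W m⁻².
From T_eq⁴ = S(1−A)/(4σ): 1−A = 4σT_eq⁴/S.
1−A = 4 × 5.67×10⁻⁸ × (49.4)⁴ / 1.95 = 0.692.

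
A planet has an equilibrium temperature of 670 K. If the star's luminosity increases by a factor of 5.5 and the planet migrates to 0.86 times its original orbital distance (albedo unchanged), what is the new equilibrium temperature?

T_eq ≈ 1110 K

T_eq ∝ L^(1/4) · d^(−1/2).
T′ = 670 × 5.5^(1/4) / 0.86^(1/2) = 1110 K.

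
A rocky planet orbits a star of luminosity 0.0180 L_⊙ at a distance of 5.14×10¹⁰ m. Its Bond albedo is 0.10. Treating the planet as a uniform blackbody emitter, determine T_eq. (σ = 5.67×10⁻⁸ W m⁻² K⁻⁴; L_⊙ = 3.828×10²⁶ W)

L = 0.0180 × 3.828×10²⁶ = 6.89×10²⁴ W.
Flux: S = L/(4πd²) = 6.89×10²⁴/(4π×(5.14×10¹⁰)²) = 208 W m⁻².
Energy balance: absorbed = emitted ⇒ πR²·S(1−A) = 4πR²·σT_eq⁴, so T_eq⁴ = S(1−A)/(4σ).
T_eq = [208 × 0.90 / (4 × 5.67×10⁻⁸)]^(1/4) = (8.24×10⁸)^(1/4) = 169 K.

T_eq ≈ 169 K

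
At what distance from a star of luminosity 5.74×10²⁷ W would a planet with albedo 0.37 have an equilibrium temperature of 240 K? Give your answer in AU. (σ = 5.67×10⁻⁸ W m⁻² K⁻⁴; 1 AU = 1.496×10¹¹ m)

d ≈ 4.13 AU

From T_eq⁴ = L(1−A)/(16πσd²): d = √[L(1−A)/(16πσT_eq⁴)].
d = √[5.74×10²⁷ × 0.63 / (16π × 5.67×10⁻⁸ × (240)⁴)] = 6.18×10¹¹ m = 4.13 AU.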